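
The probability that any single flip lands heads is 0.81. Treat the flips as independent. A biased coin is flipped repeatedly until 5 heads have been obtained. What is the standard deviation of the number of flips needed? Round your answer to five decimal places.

Y = total flips until the fifth success; negative binomial with r=5, p=0.81.
SD(Y) = √[r(1−p)/p²] = √(1.4479500) = 1.2033079

1.20331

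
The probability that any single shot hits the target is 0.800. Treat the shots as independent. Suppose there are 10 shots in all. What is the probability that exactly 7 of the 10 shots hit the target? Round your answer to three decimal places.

0.201

X ~ Binomial(n=10, p=0.80).
P(X=7) = C(10,7) · p^7 · (1−p)^3
= 120 · 0.20972 · 0.008 = 0.20133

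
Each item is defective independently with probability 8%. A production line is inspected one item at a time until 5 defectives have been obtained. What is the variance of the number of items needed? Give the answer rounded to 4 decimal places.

Y = total items until the fifth success; negative binomial with r=5, p=0.08.
Var(Y) = r(1−p)/p² = 5·0.92 / 0.08² = 718.750000

718.7500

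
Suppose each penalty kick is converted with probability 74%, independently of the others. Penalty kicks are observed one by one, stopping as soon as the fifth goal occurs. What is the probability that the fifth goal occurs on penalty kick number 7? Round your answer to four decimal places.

0.2250

Y = trial on which the fifth success occurs; negative binomial, r=5, p=0.74.
P(Y=7) = C(6,4) · p^5 · (1−p)^2
= 15 · 0.2219 · 0.0676 = 0.225007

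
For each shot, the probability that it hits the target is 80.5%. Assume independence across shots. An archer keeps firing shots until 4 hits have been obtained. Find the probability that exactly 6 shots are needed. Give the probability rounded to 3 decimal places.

0.160

Y = trial on which the fourth success occurs; negative binomial, r=4, p=0.805.
P(Y=6) = C(5,3) · p^4 · (1−p)^2
= 10 · 0.41994 · 0.038025 = 0.15968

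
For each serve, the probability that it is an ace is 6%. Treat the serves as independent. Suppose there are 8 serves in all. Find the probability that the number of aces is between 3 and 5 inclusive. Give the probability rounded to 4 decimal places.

X ~ Binomial(8, 0.06); P(3 ≤ X ≤ 5) = Σ C(8,k) p^k (1−p)^(8−k) over k:
  k=3: C(8,3)·0.06^3·0.94^5 = 0.008877
  k=4: C(8,4)·0.06^4·0.94^4 = 0.000708
  k=5: C(8,5)·0.06^5·0.94^3 = 0.000036
Total = 0.009622

0.0096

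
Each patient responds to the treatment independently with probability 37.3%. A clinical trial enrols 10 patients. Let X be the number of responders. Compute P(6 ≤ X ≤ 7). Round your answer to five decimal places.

0.11712

X ~ Binomial(10, 0.373); P(6 ≤ X ≤ 7) = Σ C(10,k) p^k (1−p)^(10−k) over k:
  k=6: C(10,6)·0.373^6·0.627^4 = 0.0874062
  k=7: C(10,7)·0.373^7·0.627^3 = 0.0297129
Total = 0.1171192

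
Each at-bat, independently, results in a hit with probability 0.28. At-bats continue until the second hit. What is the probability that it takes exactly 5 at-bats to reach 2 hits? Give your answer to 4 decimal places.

0.1171

Y = trial on which the second success occurs; negative binomial, r=2, p=0.28.
P(Y=5) = C(4,1) · p^2 · (1−p)^3
= 4 · 0.0784 · 0.37325 = 0.117051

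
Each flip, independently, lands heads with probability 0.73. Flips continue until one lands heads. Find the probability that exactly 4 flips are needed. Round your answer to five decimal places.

Geometric (trials to first success), p = 0.73.
P(Y = 4) = (1−p)^3 · p = 0.019683 · 0.73 = 0.0143686

0.01437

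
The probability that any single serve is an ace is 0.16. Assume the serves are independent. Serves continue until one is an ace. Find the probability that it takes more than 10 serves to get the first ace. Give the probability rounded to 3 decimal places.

0.175

Y = number of serves to the first success; geometric, p = 0.16.
P(Y > 10) = P(first 10 all fail) = (1−p)^10 = 0.17490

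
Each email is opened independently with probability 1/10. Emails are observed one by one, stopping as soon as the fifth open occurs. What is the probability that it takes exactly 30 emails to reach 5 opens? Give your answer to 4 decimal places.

Y = trial on which the fifth success occurs; negative binomial, r=5, p=0.10.
P(Y=30) = C(29,4) · p^5 · (1−p)^25
= 23751 · 1e-05 · 0.07179 = 0.017051

0.0171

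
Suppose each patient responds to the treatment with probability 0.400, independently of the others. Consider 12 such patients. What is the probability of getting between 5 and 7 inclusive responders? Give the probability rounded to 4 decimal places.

0.5045

X ~ Binomial(12, 0.40); P(5 ≤ X ≤ 7) = Σ C(12,k) p^k (1−p)^(12−k) over k:
  k=5: C(12,5)·0.40^5·0.60^7 = 0.227030
  k=6: C(12,6)·0.40^6·0.60^6 = 0.176579
  k=7: C(12,7)·0.40^7·0.60^5 = 0.100902
Total = 0.504512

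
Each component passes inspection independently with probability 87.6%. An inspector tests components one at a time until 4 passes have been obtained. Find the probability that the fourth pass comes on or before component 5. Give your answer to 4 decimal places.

0.8809

Finishing within 5 components ⇔ at least 4 successes in the first 5. With X ~ Binomial(5, 0.876), P(Y ≤ 5) = 1 − P(X ≤ 3).
  k=0: C(5,0)·0.876^0·0.124^5 = 0.000029
  k=1: C(5,1)·0.876^1·0.124^4 = 0.001036
  k=2: C(5,2)·0.876^2·0.124^3 = 0.014631
  k=3: C(5,3)·0.876^3·0.124^2 = 0.103361
1 − 0.119057 = 0.880943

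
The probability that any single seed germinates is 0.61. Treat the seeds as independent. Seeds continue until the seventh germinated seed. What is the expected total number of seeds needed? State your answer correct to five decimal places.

11.47541

Y = total seeds until the seventh success; negative binomial with r=7, p=0.61.
E[Y] = r / p = 7 / 0.61 = 11.4754098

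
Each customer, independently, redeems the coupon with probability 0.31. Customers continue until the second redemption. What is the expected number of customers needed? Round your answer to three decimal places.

6.452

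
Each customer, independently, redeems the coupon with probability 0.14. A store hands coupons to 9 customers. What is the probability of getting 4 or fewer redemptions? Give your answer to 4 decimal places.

X ~ Binomial(9, 0.14); P(X ≤ 4) = Σ C(9,k) p^k (1−p)^(9−k) over k:
  k=0: C(9,0)·0.14^0·0.86^9 = 0.257327
  k=1: C(9,1)·0.14^1·0.86^8 = 0.377015
  k=2: C(9,2)·0.14^2·0.86^7 = 0.245498
  k=3: C(9,3)·0.14^3·0.86^6 = 0.093251
  k=4: C(9,4)·0.14^4·0.86^5 = 0.022771
Total = 0.995862

0.9959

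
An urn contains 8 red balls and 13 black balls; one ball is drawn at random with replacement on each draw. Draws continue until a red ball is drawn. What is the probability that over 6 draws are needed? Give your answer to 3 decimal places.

Y = number of draws to the first success; geometric, p = 0.380952.
P(Y > 6) = P(first 6 all fail) = (1−p)^6 = 0.05628

0.056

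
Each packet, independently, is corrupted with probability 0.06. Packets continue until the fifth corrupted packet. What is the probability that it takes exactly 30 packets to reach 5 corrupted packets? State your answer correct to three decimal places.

Y = trial on which the fifth success occurs; negative binomial, r=5, p=0.06.
P(Y=30) = C(29,4) · p^5 · (1−p)^25
= 23751 · 7.776e-07 · 0.21291 = 0.00393

0.004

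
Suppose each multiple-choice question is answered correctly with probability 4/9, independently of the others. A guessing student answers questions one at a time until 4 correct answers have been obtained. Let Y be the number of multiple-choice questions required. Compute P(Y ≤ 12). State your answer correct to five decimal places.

0.85695

Finishing within 12 multiple-choice questions ⇔ at least 4 successes in the first 12. With X ~ Binomial(12, 0.444444), P(Y ≤ 12) = 1 − P(X ≤ 3).
  k=0: C(12,0)·0.444444^0·0.555556^12 = 0.0008644
  k=1: C(12,1)·0.444444^1·0.555556^11 = 0.0082985
  k=2: C(12,2)·0.444444^2·0.555556^10 = 0.0365135
  k=3: C(12,3)·0.444444^3·0.555556^9 = 0.0973694
1 − 0.1430459 = 0.8569541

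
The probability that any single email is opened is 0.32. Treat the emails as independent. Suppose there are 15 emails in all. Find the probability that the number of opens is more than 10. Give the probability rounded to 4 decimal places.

0.0012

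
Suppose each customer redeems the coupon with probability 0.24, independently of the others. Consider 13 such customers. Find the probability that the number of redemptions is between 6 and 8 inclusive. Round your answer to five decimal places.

0.06678

X ~ Binomial(13, 0.24); P(6 ≤ X ≤ 8) = Σ C(13,k) p^k (1−p)^(13−k) over k:
  k=6: C(13,6)·0.24^6·0.76^7 = 0.0480264
  k=7: C(13,7)·0.24^7·0.76^6 = 0.0151662
  k=8: C(13,8)·0.24^8·0.76^5 = 0.0035920
Total = 0.0667846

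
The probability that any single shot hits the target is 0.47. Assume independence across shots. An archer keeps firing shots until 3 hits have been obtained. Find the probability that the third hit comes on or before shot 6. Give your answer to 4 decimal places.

0.5985

Finishing within 6 shots ⇔ at least 3 successes in the first 6. With X ~ Binomial(6, 0.47), P(Y ≤ 6) = 1 − P(X ≤ 2).
  k=0: C(6,0)·0.47^0·0.53^6 = 0.022164
  k=1: C(6,1)·0.47^1·0.53^5 = 0.117931
  k=2: C(6,2)·0.47^2·0.53^4 = 0.261451
1 − 0.401547 = 0.598453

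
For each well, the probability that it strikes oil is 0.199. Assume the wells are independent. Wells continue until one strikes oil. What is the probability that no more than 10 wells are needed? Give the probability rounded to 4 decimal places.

0.8913

Y = number of wells to the first success; geometric, p = 0.199.
P(Y ≤ 10) = 1 − (1−p)^10 = 1 − 0.108724 = 0.891276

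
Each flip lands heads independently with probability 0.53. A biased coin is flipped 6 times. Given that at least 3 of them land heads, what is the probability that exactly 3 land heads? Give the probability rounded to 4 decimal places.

X ~ Binomial(6, 0.53). Want P(X=3 | X≥3) = P(X=3) / P(X≥3).
P(X=3) = C(6,3)·0.53^3·0.47^3 = 0.309137
P(X≥3) = 1 − 0.010779 − 0.072932 − 0.205605 = 0.710684
Ratio = 0.309137 / 0.710684 = 0.434986

0.4350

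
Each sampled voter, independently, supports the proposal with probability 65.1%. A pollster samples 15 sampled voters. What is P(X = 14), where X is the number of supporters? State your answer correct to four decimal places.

0.0129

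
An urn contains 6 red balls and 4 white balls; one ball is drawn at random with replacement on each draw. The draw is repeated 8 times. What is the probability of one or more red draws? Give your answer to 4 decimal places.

P(at least one) = 1 − P(none) = 1 − (1 − 0.60)^8
= 1 − 0.000655 = 0.999345

0.9993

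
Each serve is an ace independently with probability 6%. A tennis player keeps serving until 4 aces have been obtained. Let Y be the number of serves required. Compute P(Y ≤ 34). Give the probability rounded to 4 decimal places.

Finishing within 34 serves ⇔ at least 4 successes in the first 34. With X ~ Binomial(34, 0.06), P(Y ≤ 34) = 1 − P(X ≤ 3).
  k=0: C(34,0)·0.06^0·0.94^34 = 0.121996
  k=1: C(34,1)·0.06^1·0.94^33 = 0.264758
  k=2: C(34,2)·0.06^2·0.94^32 = 0.278841
  k=3: C(34,3)·0.06^3·0.94^31 = 0.189849
1 − 0.855445 = 0.144555

0.1446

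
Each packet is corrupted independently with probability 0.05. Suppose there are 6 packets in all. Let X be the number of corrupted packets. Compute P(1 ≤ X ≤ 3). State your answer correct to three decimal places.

0.265

X ~ Binomial(6, 0.05); P(1 ≤ X ≤ 3) = Σ C(6,k) p^k (1−p)^(6−k) over k:
  k=1: C(6,1)·0.05^1·0.95^5 = 0.23213
  k=2: C(6,2)·0.05^2·0.95^4 = 0.03054
  k=3: C(6,3)·0.05^3·0.95^3 = 0.00214
Total = 0.26482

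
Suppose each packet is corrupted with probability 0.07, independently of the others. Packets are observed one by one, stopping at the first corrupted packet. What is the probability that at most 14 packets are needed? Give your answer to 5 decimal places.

Y = number of packets to the first success; geometric, p = 0.07.
P(Y ≤ 14) = 1 − (1−p)^14 = 1 − 0.3620439 = 0.6379561

0.63796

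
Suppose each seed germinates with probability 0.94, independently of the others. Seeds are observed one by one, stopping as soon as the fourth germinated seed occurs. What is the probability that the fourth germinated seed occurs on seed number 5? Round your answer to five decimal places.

Y = trial on which the fourth success occurs; negative binomial, r=4, p=0.94.
P(Y=5) = C(4,3) · p^4 · (1−p)^1
= 4 · 0.78075 · 0.06 = 0.1873798

0.18738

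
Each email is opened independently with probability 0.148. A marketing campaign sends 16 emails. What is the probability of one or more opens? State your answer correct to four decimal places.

0.9229

P(at least one) = 1 − P(none) = 1 − (1 − 0.148)^16
= 1 − 0.077096 = 0.922904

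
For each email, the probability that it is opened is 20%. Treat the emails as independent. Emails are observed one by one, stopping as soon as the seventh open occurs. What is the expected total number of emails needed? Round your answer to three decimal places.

Y = total emails until the seventh success; negative binomial with r=7, p=0.20.
E[Y] = r / p = 7 / 0.20 = 35.00000

35.000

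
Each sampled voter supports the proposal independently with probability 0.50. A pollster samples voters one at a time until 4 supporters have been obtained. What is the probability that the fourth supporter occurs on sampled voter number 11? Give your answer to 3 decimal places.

Y = trial on which the fourth success occurs; negative binomial, r=4, p=0.50.
P(Y=11) = C(10,3) · p^4 · (1−p)^7
= 120 · 0.0625 · 0.0078125 = 0.05859

0.059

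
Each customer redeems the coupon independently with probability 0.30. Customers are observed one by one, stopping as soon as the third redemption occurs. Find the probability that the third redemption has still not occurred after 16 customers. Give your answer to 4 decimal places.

Needing more than 16 customers ⇔ fewer than 3 successes in the first 16. With X ~ Binomial(16, 0.30), P(Y > 16) = P(X ≤ 2).
  k=0: C(16,0)·0.30^0·0.70^16 = 0.003323
  k=1: C(16,1)·0.30^1·0.70^15 = 0.022788
  k=2: C(16,2)·0.30^2·0.70^14 = 0.073248
P(X ≤ 2) = 0.099360

0.0994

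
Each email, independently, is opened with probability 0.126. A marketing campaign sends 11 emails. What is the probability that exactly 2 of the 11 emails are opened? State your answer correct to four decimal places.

0.2598

X ~ Binomial(n=11, p=0.126).
P(X=2) = C(11,2) · p^2 · (1−p)^9
= 55 · 0.015876 · 0.29758 = 0.259840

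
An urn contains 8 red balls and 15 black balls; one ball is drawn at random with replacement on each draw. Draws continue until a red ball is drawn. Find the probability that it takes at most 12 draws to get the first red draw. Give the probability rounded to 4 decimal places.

Y = number of draws to the first success; geometric, p = 0.347826.
P(Y ≤ 12) = 1 − (1−p)^12 = 1 − 0.005921 = 0.994079

0.9941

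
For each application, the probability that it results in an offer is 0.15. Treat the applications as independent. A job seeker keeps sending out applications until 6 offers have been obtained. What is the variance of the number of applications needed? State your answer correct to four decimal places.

Y = total applications until the sixth success; negative binomial with r=6, p=0.15.
Var(Y) = r(1−p)/p² = 6·0.85 / 0.15² = 226.666667

226.6667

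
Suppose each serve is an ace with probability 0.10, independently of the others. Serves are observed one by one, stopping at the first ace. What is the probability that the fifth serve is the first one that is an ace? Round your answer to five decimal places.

Geometric (trials to first success), p = 0.10.
P(Y = 5) = (1−p)^4 · p = 0.6561 · 0.10 = 0.0656100

0.06561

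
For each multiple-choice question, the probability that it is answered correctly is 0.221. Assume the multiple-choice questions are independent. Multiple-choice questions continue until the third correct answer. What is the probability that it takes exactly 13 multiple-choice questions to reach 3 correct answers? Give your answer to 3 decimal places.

Y = trial on which the third success occurs; negative binomial, r=3, p=0.221.
P(Y=13) = C(12,2) · p^3 · (1−p)^10
= 66 · 0.010794 · 0.082295 = 0.05863

0.059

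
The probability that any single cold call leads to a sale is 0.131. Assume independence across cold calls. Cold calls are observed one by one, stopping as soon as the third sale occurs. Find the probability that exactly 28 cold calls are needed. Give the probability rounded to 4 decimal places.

Y = trial on which the third success occurs; negative binomial, r=3, p=0.131.
P(Y=28) = C(27,2) · p^3 · (1−p)^25
= 351 · 0.0022481 · 0.029888 = 0.023584

0.0236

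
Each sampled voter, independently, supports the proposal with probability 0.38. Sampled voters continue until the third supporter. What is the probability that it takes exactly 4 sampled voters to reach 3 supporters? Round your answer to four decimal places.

Y = trial on which the third success occurs; negative binomial, r=3, p=0.38.
P(Y=4) = C(3,2) · p^3 · (1−p)^1
= 3 · 0.054872 · 0.62 = 0.102062

0.1021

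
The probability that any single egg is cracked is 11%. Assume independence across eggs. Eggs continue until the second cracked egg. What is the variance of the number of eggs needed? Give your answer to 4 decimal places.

Y = total eggs until the second success; negative binomial with r=2, p=0.11.
Var(Y) = r(1−p)/p² = 2·0.89 / 0.11² = 147.107438

147.1074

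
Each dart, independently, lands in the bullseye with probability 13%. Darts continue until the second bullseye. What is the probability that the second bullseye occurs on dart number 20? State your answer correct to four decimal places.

Y = trial on which the second success occurs; negative binomial, r=2, p=0.13.
P(Y=20) = C(19,1) · p^2 · (1−p)^18
= 19 · 0.0169 · 0.081535 = 0.026181

0.0262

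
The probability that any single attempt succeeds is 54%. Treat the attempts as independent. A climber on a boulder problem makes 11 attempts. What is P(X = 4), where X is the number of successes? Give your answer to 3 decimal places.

X ~ Binomial(n=11, p=0.54).
P(X=4) = C(11,4) · p^4 · (1−p)^7
= 330 · 0.085031 · 0.0043582 = 0.12229

0.122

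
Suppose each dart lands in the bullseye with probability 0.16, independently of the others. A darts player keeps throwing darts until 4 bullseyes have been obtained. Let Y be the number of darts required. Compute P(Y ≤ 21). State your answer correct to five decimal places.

Finishing within 21 darts ⇔ at least 4 successes in the first 21. With X ~ Binomial(21, 0.16), P(Y ≤ 21) = 1 − P(X ≤ 3).
  k=0: C(21,0)·0.16^0·0.84^21 = 0.0256960
  k=1: C(21,1)·0.16^1·0.84^20 = 0.1027839
  k=2: C(21,2)·0.16^2·0.84^19 = 0.1957788
  k=3: C(21,3)·0.16^3·0.84^18 = 0.2361776
1 − 0.5604363 = 0.4395637

0.43956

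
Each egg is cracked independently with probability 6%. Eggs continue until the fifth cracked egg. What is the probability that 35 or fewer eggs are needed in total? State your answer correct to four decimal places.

Finishing within 35 eggs ⇔ at least 5 successes in the first 35. With X ~ Binomial(35, 0.06), P(Y ≤ 35) = 1 − P(X ≤ 4).
  k=0: C(35,0)·0.06^0·0.94^35 = 0.114677
  k=1: C(35,1)·0.06^1·0.94^34 = 0.256192
  k=2: C(35,2)·0.06^2·0.94^33 = 0.277996
  k=3: C(35,3)·0.06^3·0.94^32 = 0.195189
  k=4: C(35,4)·0.06^4·0.94^31 = 0.099671
1 − 0.943725 = 0.056275

0.0563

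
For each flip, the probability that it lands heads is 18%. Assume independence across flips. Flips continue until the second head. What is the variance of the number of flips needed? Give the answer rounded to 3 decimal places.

Y = total flips until the second success; negative binomial with r=2, p=0.18.
Var(Y) = r(1−p)/p² = 2·0.82 / 0.18² = 50.61728

50.617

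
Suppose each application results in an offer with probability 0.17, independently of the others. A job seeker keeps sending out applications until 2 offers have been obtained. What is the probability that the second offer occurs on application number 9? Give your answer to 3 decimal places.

0.063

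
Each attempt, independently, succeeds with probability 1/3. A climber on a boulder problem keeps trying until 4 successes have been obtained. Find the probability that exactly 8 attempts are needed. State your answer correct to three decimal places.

Y = trial on which the fourth success occurs; negative binomial, r=4, p=0.333333.
P(Y=8) = C(7,3) · p^4 · (1−p)^4
= 35 · 0.012346 · 0.19753 = 0.08535

0.085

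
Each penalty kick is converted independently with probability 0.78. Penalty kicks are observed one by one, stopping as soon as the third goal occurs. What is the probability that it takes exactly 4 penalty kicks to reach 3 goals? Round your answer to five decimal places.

0.31320

Y = trial on which the third success occurs; negative binomial, r=3, p=0.78.
P(Y=4) = C(3,2) · p^3 · (1−p)^1
= 3 · 0.47455 · 0.22 = 0.3132043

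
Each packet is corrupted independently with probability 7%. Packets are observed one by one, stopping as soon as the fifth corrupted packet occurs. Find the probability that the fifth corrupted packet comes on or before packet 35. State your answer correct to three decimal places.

Finishing within 35 packets ⇔ at least 5 successes in the first 35. With X ~ Binomial(35, 0.07), P(Y ≤ 35) = 1 − P(X ≤ 4).
  k=0: C(35,0)·0.07^0·0.93^35 = 0.07887
  k=1: C(35,1)·0.07^1·0.93^34 = 0.20777
  k=2: C(35,2)·0.07^2·0.93^33 = 0.26586
  k=3: C(35,3)·0.07^3·0.93^32 = 0.22012
  k=4: C(35,4)·0.07^4·0.93^31 = 0.13254
1 − 0.90516 = 0.09484

0.095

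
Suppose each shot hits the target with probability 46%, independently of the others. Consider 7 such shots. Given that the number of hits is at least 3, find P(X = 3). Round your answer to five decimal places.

0.41222

X ~ Binomial(7, 0.46). Want P(X=3 | X≥3) = P(X=3) / P(X≥3).
P(X=3) = C(7,3)·0.46^3·0.54^4 = 0.2896787
P(X≥3) = 1 − 0.0133893 − 0.0798396 − 0.2040346 = 0.7027366
Ratio = 0.2896787 / 0.7027366 = 0.4122152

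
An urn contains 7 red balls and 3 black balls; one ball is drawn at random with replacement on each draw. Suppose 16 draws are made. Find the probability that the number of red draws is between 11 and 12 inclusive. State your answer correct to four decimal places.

0.4139

X ~ Binomial(16, 0.70); P(11 ≤ X ≤ 12) = Σ C(16,k) p^k (1−p)^(16−k) over k:
  k=11: C(16,11)·0.70^11·0.30^5 = 0.209878
  k=12: C(16,12)·0.70^12·0.30^4 = 0.204048
Total = 0.413926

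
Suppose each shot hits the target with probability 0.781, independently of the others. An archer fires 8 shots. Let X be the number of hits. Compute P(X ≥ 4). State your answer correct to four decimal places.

X ~ Binomial(8, 0.781); P(X ≥ 4) = Σ C(8,k) p^k (1−p)^(8−k) over k:
  k=4: C(8,4)·0.781^4·0.219^4 = 0.059907
  k=5: C(8,5)·0.781^5·0.219^3 = 0.170913
  k=6: C(8,6)·0.781^6·0.219^2 = 0.304756
  k=7: C(8,7)·0.781^7·0.219^1 = 0.310521
  k=8: C(8,8)·0.781^8·0.219^0 = 0.138423
Total = 0.984521

0.9845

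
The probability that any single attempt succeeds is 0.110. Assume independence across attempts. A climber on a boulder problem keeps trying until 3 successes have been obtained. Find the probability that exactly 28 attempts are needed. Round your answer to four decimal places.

Y = trial on which the third success occurs; negative binomial, r=3, p=0.11.
P(Y=28) = C(27,2) · p^3 · (1−p)^25
= 351 · 0.001331 · 0.054294 = 0.025365

0.0254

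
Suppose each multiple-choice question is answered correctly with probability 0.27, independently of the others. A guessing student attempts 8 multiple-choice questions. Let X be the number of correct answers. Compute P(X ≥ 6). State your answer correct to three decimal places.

0.006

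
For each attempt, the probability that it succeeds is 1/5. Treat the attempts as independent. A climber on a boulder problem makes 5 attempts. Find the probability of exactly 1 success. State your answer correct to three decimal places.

0.410

X ~ Binomial(n=5, p=0.20).
P(X=1) = C(5,1) · p^1 · (1−p)^4
= 5 · 0.2 · 0.4096 = 0.40960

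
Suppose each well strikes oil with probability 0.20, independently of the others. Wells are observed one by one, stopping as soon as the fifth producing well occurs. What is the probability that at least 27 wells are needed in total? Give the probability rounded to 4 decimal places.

0.3833

Needing more than 26 wells ⇔ fewer than 5 successes in the first 26. With X ~ Binomial(26, 0.20), P(Y > 26) = P(X ≤ 4).
  k=0: C(26,0)·0.20^0·0.80^26 = 0.003022
  k=1: C(26,1)·0.20^1·0.80^25 = 0.019645
  k=2: C(26,2)·0.20^2·0.80^24 = 0.061391
  k=3: C(26,3)·0.20^3·0.80^23 = 0.122782
  k=4: C(26,4)·0.20^4·0.80^22 = 0.176498
P(X ≤ 4) = 0.383338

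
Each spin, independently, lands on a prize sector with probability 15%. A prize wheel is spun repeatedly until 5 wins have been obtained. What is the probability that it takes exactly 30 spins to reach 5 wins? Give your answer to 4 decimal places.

0.0310

Y = trial on which the fifth success occurs; negative binomial, r=5, p=0.15.
P(Y=30) = C(29,4) · p^5 · (1−p)^25
= 23751 · 7.5937e-05 · 0.017198 = 0.031018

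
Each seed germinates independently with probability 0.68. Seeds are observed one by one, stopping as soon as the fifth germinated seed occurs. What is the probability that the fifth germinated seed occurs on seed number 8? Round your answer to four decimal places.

0.1667

Y = trial on which the fifth success occurs; negative binomial, r=5, p=0.68.
P(Y=8) = C(7,4) · p^5 · (1−p)^3
= 35 · 0.14539 · 0.032768 = 0.166749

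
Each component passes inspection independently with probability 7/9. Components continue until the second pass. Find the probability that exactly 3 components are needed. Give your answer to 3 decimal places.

Y = trial on which the second success occurs; negative binomial, r=2, p=0.777778.
P(Y=3) = C(2,1) · p^2 · (1−p)^1
= 2 · 0.60494 · 0.22222 = 0.26886

0.269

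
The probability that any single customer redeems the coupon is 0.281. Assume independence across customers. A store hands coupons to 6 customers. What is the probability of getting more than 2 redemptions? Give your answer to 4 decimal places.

X ~ Binomial(6, 0.281); P(X ≥ 3) = Σ C(6,k) p^k (1−p)^(6−k) over k:
  k=3: C(6,3)·0.281^3·0.719^3 = 0.164944
  k=4: C(6,4)·0.281^4·0.719^2 = 0.048348
  k=5: C(6,5)·0.281^5·0.719^1 = 0.007558
  k=6: C(6,6)·0.281^6·0.719^0 = 0.000492
Total = 0.221342

0.2213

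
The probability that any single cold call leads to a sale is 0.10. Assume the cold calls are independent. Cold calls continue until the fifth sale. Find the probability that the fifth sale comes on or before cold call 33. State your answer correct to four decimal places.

Finishing within 33 cold calls ⇔ at least 5 successes in the first 33. With X ~ Binomial(33, 0.10), P(Y ≤ 33) = 1 − P(X ≤ 4).
  k=0: C(33,0)·0.10^0·0.90^33 = 0.030903
  k=1: C(33,1)·0.10^1·0.90^32 = 0.113312
  k=2: C(33,2)·0.10^2·0.90^31 = 0.201443
  k=3: C(33,3)·0.10^3·0.90^30 = 0.231286
  k=4: C(33,4)·0.10^4·0.90^29 = 0.192738
1 − 0.769682 = 0.230318

0.2303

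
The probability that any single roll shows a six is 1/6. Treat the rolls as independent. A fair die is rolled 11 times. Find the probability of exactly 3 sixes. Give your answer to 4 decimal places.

X ~ Binomial(n=11, p=0.166667).
P(X=3) = C(11,3) · p^3 · (1−p)^8
= 165 · 0.0046296 · 0.23257 = 0.177656

0.1777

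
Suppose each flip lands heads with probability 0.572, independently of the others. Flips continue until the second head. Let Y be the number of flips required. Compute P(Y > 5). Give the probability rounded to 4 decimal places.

0.1103

Needing more than 5 flips ⇔ fewer than 2 successes in the first 5. With X ~ Binomial(5, 0.572), P(Y > 5) = P(X ≤ 1).
  k=0: C(5,0)·0.572^0·0.428^5 = 0.014362
  k=1: C(5,1)·0.572^1·0.428^4 = 0.095971
P(X ≤ 1) = 0.110333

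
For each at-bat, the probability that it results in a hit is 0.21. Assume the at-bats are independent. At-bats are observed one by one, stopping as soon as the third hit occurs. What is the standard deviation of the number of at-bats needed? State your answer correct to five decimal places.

7.33086

Y = total at-bats until the third success; negative binomial with r=3, p=0.21.
SD(Y) = √[r(1−p)/p²] = √(53.7414966) = 7.3308592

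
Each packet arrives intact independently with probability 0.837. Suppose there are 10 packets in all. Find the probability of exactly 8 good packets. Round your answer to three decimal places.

0.288

X ~ Binomial(n=10, p=0.837).
P(X=8) = C(10,8) · p^8 · (1−p)^2
= 45 · 0.24088 · 0.026569 = 0.28800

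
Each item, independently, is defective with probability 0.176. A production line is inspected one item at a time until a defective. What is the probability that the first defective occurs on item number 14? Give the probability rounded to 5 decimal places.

Geometric (trials to first success), p = 0.176.
P(Y = 14) = (1−p)^13 · p = 0.080733 · 0.176 = 0.0142091

0.01421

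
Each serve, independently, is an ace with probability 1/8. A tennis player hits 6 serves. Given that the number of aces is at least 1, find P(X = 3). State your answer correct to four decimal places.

0.0475

X ~ Binomial(6, 0.125). Want P(X=3 | X≥1) = P(X=3) / P(X≥1).
P(X=3) = C(6,3)·0.125^3·0.875^3 = 0.026169
P(X≥1) = 1 − 0.448795 = 0.551205
Ratio = 0.026169 / 0.551205 = 0.047476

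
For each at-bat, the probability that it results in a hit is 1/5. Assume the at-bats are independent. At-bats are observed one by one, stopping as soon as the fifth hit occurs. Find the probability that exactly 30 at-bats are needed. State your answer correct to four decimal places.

0.0287

Y = trial on which the fifth success occurs; negative binomial, r=5, p=0.20.
P(Y=30) = C(29,4) · p^5 · (1−p)^25
= 23751 · 0.00032 · 0.0037779 = 0.028713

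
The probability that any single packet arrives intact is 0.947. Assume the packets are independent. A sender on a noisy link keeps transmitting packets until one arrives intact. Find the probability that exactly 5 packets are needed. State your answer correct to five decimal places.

0.00001

Geometric (trials to first success), p = 0.947.
P(Y = 5) = (1−p)^4 · p = 7.8905e-06 · 0.947 = 0.0000075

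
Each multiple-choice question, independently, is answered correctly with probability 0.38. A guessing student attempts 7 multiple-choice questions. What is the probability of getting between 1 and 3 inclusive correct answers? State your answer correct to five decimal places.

X ~ Binomial(7, 0.38); P(1 ≤ X ≤ 3) = Σ C(7,k) p^k (1−p)^(7−k) over k:
  k=1: C(7,1)·0.38^1·0.62^6 = 0.1510886
  k=2: C(7,2)·0.38^2·0.62^5 = 0.2778081
  k=3: C(7,3)·0.38^3·0.62^4 = 0.2837825
Total = 0.7126792

0.71268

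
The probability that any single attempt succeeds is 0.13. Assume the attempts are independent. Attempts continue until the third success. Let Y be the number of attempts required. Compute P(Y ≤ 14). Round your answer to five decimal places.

Finishing within 14 attempts ⇔ at least 3 successes in the first 14. With X ~ Binomial(14, 0.13), P(Y ≤ 14) = 1 − P(X ≤ 2).
  k=0: C(14,0)·0.13^0·0.87^14 = 0.1423212
  k=1: C(14,1)·0.13^1·0.87^13 = 0.2977294
  k=2: C(14,2)·0.13^2·0.87^12 = 0.2891739
1 − 0.7292245 = 0.2707755

0.27078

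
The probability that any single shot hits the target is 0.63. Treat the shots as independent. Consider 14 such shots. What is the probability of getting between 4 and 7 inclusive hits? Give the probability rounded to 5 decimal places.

X ~ Binomial(14, 0.63); P(4 ≤ X ≤ 7) = Σ C(14,k) p^k (1−p)^(14−k) over k:
  k=4: C(14,4)·0.63^4·0.37^10 = 0.0075825
  k=5: C(14,5)·0.63^5·0.37^9 = 0.0258216
  k=6: C(14,6)·0.63^6·0.37^8 = 0.0659496
  k=7: C(14,7)·0.63^7·0.37^7 = 0.1283344
Total = 0.2276881

0.22769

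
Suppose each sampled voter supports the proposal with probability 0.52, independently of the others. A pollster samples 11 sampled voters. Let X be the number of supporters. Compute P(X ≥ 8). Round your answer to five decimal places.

0.14116

X ~ Binomial(11, 0.52); P(X ≥ 8) = Σ C(11,k) p^k (1−p)^(11−k) over k:
  k=8: C(11,8)·0.52^8·0.48^3 = 0.0975516
  k=9: C(11,9)·0.52^9·0.48^2 = 0.0352270
  k=10: C(11,10)·0.52^10·0.48^1 = 0.0076325
  k=11: C(11,11)·0.52^11·0.48^0 = 0.0007517
Total = 0.1411628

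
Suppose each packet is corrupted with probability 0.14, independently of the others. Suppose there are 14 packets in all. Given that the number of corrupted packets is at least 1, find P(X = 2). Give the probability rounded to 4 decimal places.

X ~ Binomial(14, 0.14). Want P(X=2 | X≥1) = P(X=2) / P(X≥1).
P(X=2) = C(14,2)·0.14^2·0.86^12 = 0.291930
P(X≥1) = 1 − 0.121054 = 0.878946
Ratio = 0.291930 / 0.878946 = 0.332136

0.3321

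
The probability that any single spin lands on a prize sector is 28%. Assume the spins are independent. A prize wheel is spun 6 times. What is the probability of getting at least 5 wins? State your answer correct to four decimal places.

0.0079

X ~ Binomial(6, 0.28); P(X ≥ 5) = Σ C(6,k) p^k (1−p)^(6−k) over k:
  k=5: C(6,5)·0.28^5·0.72^1 = 0.007435
  k=6: C(6,6)·0.28^6·0.72^0 = 0.000482
Total = 0.007917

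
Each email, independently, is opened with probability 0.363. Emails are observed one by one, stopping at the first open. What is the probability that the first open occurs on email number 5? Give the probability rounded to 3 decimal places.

0.060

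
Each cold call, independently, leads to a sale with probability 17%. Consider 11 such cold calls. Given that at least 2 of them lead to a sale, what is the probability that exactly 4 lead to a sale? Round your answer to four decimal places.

0.1287

X ~ Binomial(11, 0.17). Want P(X=4 | X≥2) = P(X=4) / P(X≥2).
P(X=4) = C(11,4)·0.17^4·0.83^7 = 0.074792
P(X≥2) = 1 − 0.128783 − 0.290150 = 0.581067
Ratio = 0.074792 / 0.581067 = 0.128715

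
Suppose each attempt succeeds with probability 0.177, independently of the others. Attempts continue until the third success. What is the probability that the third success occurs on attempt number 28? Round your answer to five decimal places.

Y = trial on which the third success occurs; negative binomial, r=3, p=0.177.
P(Y=28) = C(27,2) · p^3 · (1−p)^25
= 351 · 0.0055452 · 0.0076735 = 0.0149356

0.01494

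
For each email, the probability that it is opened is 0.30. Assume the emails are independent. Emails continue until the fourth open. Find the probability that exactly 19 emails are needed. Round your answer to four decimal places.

0.0314

Y = trial on which the fourth success occurs; negative binomial, r=4, p=0.30.
P(Y=19) = C(18,3) · p^4 · (1−p)^15
= 816 · 0.0081 · 0.0047476 = 0.031379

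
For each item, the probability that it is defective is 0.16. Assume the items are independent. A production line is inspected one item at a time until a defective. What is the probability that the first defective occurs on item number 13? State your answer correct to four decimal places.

Geometric (trials to first success), p = 0.16.
P(Y = 13) = (1−p)^12 · p = 0.12341 · 0.16 = 0.019746

0.0197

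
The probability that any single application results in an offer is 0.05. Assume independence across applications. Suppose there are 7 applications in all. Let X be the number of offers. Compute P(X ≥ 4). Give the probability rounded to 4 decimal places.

X ~ Binomial(7, 0.05); P(X ≥ 4) = Σ C(7,k) p^k (1−p)^(7−k) over k:
  k=4: C(7,4)·0.05^4·0.95^3 = 0.000188
  k=5: C(7,5)·0.05^5·0.95^2 = 0.000006
  k=6: C(7,6)·0.05^6·0.95^1 = 0.000000
  k=7: C(7,7)·0.05^7·0.95^0 = 0.000000
Total = 0.000194

0.0002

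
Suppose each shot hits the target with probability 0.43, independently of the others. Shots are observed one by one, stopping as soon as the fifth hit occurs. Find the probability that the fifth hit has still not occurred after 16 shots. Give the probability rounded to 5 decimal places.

0.11314

Needing more than 16 shots ⇔ fewer than 5 successes in the first 16. With X ~ Binomial(16, 0.43), P(Y > 16) = P(X ≤ 4).
  k=0: C(16,0)·0.43^0·0.57^16 = 0.0001242
  k=1: C(16,1)·0.43^1·0.57^15 = 0.0014987
  k=2: C(16,2)·0.43^2·0.57^14 = 0.0084794
  k=3: C(16,3)·0.43^3·0.57^13 = 0.0298515
  k=4: C(16,4)·0.43^4·0.57^12 = 0.0731886
P(X ≤ 4) = 0.1131424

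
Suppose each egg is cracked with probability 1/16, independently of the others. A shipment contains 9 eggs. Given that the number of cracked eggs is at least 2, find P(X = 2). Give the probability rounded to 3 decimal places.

X ~ Binomial(9, 0.0625). Want P(X=2 | X≥2) = P(X=2) / P(X≥2).
P(X=2) = C(9,2)·0.0625^2·0.9375^7 = 0.08951
P(X≥2) = 1 − 0.55942 − 0.33565 = 0.10492
Ratio = 0.08951 / 0.10492 = 0.85310

0.853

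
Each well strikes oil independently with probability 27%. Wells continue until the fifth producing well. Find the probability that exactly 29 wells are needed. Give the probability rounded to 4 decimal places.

0.0154

Y = trial on which the fifth success occurs; negative binomial, r=5, p=0.27.
P(Y=29) = C(28,4) · p^5 · (1−p)^24
= 20475 · 0.0014349 · 0.0005245 = 0.015410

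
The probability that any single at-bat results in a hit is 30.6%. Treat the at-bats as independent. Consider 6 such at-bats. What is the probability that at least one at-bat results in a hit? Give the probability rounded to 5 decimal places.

0.88827

P(at least one) = 1 − P(none) = 1 − (1 − 0.306)^6
= 1 − 0.1117267 = 0.8882733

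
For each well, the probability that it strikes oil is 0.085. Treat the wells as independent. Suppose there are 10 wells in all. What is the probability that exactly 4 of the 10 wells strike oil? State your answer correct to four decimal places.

X ~ Binomial(n=10, p=0.085).
P(X=4) = C(10,4) · p^4 · (1−p)^6
= 210 · 5.2201e-05 · 0.58685 = 0.006433

0.0064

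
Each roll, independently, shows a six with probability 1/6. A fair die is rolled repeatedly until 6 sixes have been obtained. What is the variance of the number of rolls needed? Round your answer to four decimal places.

180.0000

Y = total rolls until the sixth success; negative binomial with r=6, p=0.166667.
Var(Y) = r(1−p)/p² = 6·0.833333 / 0.166667² = 180.000000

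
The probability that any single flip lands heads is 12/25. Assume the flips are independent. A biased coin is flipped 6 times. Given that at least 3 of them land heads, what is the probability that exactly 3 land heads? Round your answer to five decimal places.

0.50321

X ~ Binomial(6, 0.48). Want P(X=3 | X≥3) = P(X=3) / P(X≥3).
P(X=3) = C(6,3)·0.48^3·0.52^3 = 0.3110024
P(X≥3) = 1 − 0.0197706 − 0.1094988 − 0.2526894 = 0.6180412
Ratio = 0.3110024 / 0.6180412 = 0.5032066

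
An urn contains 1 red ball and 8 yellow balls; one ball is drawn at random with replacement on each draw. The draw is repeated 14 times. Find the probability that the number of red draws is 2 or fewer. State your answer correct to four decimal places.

0.8020

X ~ Binomial(14, 0.111111); P(X ≤ 2) = Σ C(14,k) p^k (1−p)^(14−k) over k:
  k=0: C(14,0)·0.111111^0·0.888889^14 = 0.192249
  k=1: C(14,1)·0.111111^1·0.888889^13 = 0.336436
  k=2: C(14,2)·0.111111^2·0.888889^12 = 0.273354
Total = 0.802040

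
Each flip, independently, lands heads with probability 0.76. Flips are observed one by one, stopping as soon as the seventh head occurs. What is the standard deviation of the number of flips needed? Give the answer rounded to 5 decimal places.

1.70546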